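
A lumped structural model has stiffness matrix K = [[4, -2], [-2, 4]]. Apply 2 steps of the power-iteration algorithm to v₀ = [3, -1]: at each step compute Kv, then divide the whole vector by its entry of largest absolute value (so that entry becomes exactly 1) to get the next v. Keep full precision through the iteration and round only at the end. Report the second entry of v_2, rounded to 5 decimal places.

Kv0 = (14.000000, -10.000000); divide by 14.000000 → v1 = (1.000000, -0.714286)
Kv1 = (5.428571, -4.857143); divide by 5.428571 → v2 = (1.000000, -0.894737)
Requested entry of v2: -68/76 = -0.89474

-0.89474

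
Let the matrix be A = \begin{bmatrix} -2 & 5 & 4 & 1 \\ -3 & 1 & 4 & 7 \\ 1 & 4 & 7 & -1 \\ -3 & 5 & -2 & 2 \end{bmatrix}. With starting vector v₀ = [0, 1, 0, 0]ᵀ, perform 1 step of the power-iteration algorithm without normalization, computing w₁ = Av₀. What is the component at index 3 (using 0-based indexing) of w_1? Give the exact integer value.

5

w1 = Av₀ = ((-2)·0 + 5·1 + 4·0 + 1·0; (-3)·0 + 1·1 + 4·0 + 7·0; 1·0 + 4·1 + 7·0 + (-1)·0; (-3)·0 + 5·1 + (-2)·0 + 2·0) = (5, 1, 4, 5)
The requested component of w1 is 5.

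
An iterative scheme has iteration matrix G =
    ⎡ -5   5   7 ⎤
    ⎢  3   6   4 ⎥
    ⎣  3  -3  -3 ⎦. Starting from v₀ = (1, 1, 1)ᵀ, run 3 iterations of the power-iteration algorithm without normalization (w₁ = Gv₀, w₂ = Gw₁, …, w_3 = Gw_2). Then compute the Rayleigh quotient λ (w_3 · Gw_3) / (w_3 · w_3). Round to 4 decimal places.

w1 = Gv₀ = ((-5)·1 + 5·1 + 7·1; 3·1 + 6·1 + 4·1; 3·1 + (-3)·1 + (-3)·1) = (7, 13, -3)
w2 = Gw1 = ((-5)·7 + 5·13 + 7·(-3); 3·7 + 6·13 + 4·(-3); 3·7 + (-3)·13 + (-3)·(-3)) = (9, 87, -9)
w3 = Gw2 = (327, 513, -207)
Gw3 = (-519, 3231, 63)
w3·Gw3 = 327·(-519) + 513·3231 + (-207)·63 = 1474749; w3·w3 = 327·327 + 513·513 + (-207)·(-207) = 412947
λ ≈ 1474749/412947 = 3.5713

λ ≈ 3.5713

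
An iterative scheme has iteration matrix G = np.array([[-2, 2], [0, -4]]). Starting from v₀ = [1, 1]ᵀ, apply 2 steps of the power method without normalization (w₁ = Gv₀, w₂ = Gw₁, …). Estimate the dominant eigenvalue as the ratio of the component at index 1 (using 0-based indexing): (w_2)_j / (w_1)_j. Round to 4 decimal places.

w1 = Gv₀ = ((-2)·1 + 2·1; 0·1 + (-4)·1) = (0, -4)
w2 = Gw1 = ((-2)·0 + 2·(-4); 0·0 + (-4)·(-4)) = (-8, 16)
Ratio at component: 16 / -4 = -4.0000

-4.0000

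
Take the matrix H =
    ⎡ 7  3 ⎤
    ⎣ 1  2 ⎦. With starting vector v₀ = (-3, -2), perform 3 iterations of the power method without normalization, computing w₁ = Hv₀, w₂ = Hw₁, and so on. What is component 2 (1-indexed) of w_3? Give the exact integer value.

-292

w1 = Hv₀ = (7·(-3) + 3·(-2); 1·(-3) + 2·(-2)) = (-27, -7)
w2 = Hw1 = (7·(-27) + 3·(-7); 1·(-27) + 2·(-7)) = (-210, -41)
w3 = Hw2 = (-1593, -292)
The requested component of w3 is -292.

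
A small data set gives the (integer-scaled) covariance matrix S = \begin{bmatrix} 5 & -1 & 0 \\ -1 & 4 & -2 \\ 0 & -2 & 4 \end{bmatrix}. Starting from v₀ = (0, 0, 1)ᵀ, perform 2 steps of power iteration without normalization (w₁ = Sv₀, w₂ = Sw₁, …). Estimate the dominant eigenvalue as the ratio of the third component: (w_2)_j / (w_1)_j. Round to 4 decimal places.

w1 = Sv₀ = (0, -2, 4)
w2 = Sw1 = (2, -16, 20)
Ratio at component: 20 / 4 = 5.0000

λ ≈ 5.0000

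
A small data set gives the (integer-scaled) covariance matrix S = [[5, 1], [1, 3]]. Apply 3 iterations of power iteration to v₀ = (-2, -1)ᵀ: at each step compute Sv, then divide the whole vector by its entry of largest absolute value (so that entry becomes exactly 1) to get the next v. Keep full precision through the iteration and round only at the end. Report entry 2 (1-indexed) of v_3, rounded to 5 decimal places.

Sv0 = (-11.000000, -5.000000); divide by -11.000000 → v1 = (1.000000, 0.454545)
Sv1 = (5.454545, 2.363636); divide by 5.454545 → v2 = (1.000000, 0.433333)
Sv2 = (5.433333, 2.300000); divide by 5.433333 → v3 = (1.000000, 0.423313)
Requested entry of v3: -138/-326 = 0.42331

0.42331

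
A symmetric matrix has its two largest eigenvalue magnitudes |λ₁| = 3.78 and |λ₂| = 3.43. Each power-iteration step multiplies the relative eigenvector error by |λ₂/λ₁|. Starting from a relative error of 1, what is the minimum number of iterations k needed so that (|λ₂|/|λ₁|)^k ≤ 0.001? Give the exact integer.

72

|λ₂/λ₁| = 3.43/3.78 = 0.90741
Need k ≥ ln(0.001) / ln(0.90741) = -6.9078 / -0.0972 ≈ 71.094
Smallest integer k satisfying the bound: 72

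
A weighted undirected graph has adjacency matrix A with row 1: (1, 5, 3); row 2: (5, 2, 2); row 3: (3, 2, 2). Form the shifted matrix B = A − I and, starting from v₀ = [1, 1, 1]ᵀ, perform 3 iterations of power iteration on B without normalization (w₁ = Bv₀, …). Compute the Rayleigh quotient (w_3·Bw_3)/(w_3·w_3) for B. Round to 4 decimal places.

μ ≈ 7.4413

B = A − I has rows (0, 5, 3); (5, 1, 2); (3, 2, 1)
w1 = Bv₀ = (8, 8, 6)
w2 = Bw1 = (58, 60, 46)
w3 = Bw2 = (438, 442, 340)
Bw3 = (3230, 3312, 2538)
w3·Bw3 = 3741564; w3·w3 = 502808; μ ≈ 3741564/502808 = 7.4413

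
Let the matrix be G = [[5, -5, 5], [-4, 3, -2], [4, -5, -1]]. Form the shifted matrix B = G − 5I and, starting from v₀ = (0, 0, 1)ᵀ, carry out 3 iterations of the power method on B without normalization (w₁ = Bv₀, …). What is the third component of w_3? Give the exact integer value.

-456

B = G − 5I has rows (0, -5, 5); (-4, -2, -2); (4, -5, -6)
w1 = Bv₀ = (5, -2, -6)
w2 = Bw1 = (-20, -4, 66)
w3 = Bw2 = (350, -44, -456)
Requested component of w3: -456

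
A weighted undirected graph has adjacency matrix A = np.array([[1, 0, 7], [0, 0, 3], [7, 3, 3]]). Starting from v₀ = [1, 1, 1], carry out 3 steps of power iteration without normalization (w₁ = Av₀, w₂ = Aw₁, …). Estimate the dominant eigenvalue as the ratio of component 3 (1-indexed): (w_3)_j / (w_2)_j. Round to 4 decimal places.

λ ≈ 10.7885

w1 = Av₀ = (1·1 + 0·1 + 7·1; 0·1 + 0·1 + 3·1; 7·1 + 3·1 + 3·1) = (8, 3, 13)
w2 = Aw1 = (1·8 + 0·3 + 7·13; 0·8 + 0·3 + 3·13; 7·8 + 3·3 + 3·13) = (99, 39, 104)
w3 = Aw2 = (827, 312, 1122)
Ratio at component: 1122 / 104 = 10.7885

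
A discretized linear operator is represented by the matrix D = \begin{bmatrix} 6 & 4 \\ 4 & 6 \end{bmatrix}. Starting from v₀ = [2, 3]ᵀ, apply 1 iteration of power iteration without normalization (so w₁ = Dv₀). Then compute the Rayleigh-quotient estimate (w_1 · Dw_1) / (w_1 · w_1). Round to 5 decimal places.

λ ≈ 9.98722

w1 = Dv₀ = (24, 26)
Dw1 = (248, 252)
w1·Dw1 = 24·248 + 26·252 = 12504; w1·w1 = 24·24 + 26·26 = 1252
λ ≈ 12504/1252 = 9.98722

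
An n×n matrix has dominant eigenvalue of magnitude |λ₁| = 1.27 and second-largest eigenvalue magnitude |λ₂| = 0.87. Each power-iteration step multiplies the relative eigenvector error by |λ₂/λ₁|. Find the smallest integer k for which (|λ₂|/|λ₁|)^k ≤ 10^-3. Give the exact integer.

19

|λ₂/λ₁| = 0.87/1.27 = 0.68504
Need k ≥ ln(10^-3) / ln(0.68504) = -6.9078 / -0.3783 ≈ 18.261
Smallest integer k satisfying the bound: 19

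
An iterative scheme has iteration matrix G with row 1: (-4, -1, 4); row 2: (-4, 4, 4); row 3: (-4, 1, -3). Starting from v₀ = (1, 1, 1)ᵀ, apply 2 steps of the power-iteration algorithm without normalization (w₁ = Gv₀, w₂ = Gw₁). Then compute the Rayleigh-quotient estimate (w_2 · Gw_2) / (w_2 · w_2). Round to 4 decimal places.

w1 = Gv₀ = ((-4)·1 + (-1)·1 + 4·1; (-4)·1 + 4·1 + 4·1; (-4)·1 + 1·1 + (-3)·1) = (-1, 4, -6)
w2 = Gw1 = ((-4)·(-1) + (-1)·4 + 4·(-6); (-4)·(-1) + 4·4 + 4·(-6); (-4)·(-1) + 1·4 + (-3)·(-6)) = (-24, -4, 26)
Gw2 = (204, 184, 14)
w2·Gw2 = (-24)·204 + (-4)·184 + 26·14 = -5268; w2·w2 = (-24)·(-24) + (-4)·(-4) + 26·26 = 1268
λ ≈ -5268/1268 = -4.1546

-4.1546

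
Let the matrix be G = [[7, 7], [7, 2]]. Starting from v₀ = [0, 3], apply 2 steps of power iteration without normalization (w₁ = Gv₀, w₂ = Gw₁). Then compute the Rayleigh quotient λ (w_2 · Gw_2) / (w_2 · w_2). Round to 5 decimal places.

w1 = Gv₀ = (21, 6)
w2 = Gw1 = (189, 159)
Gw2 = (2436, 1641)
w2·Gw2 = 189·2436 + 159·1641 = 721323; w2·w2 = 189·189 + 159·159 = 61002
λ ≈ 721323/61002 = 11.82458

λ ≈ 11.82458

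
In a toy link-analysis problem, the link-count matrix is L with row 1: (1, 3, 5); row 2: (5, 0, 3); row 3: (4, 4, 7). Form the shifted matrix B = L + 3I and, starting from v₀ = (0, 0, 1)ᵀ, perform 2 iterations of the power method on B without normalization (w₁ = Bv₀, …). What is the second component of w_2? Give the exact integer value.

B = L + 3I has rows (4, 3, 5); (5, 3, 3); (4, 4, 10)
w1 = Bv₀ = (4·0 + 3·0 + 5·1; 5·0 + 3·0 + 3·1; 4·0 + 4·0 + 10·1) = (5, 3, 10)
w2 = Bw1 = (4·5 + 3·3 + 5·10; 5·5 + 3·3 + 3·10; 4·5 + 4·3 + 10·10) = (79, 64, 132)
Requested component of w2: 64

64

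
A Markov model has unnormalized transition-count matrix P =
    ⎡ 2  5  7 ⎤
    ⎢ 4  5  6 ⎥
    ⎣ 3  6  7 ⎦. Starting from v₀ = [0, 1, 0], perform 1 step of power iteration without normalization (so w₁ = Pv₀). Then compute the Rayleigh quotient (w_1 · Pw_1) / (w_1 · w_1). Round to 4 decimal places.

λ ≈ 15.2558

w1 = Pv₀ = (2·0 + 5·1 + 7·0; 4·0 + 5·1 + 6·0; 3·0 + 6·1 + 7·0) = (5, 5, 6)
Pw1 = (77, 81, 87)
w1·Pw1 = 5·77 + 5·81 + 6·87 = 1312; w1·w1 = 5·5 + 5·5 + 6·6 = 86
λ ≈ 1312/86 = 15.2558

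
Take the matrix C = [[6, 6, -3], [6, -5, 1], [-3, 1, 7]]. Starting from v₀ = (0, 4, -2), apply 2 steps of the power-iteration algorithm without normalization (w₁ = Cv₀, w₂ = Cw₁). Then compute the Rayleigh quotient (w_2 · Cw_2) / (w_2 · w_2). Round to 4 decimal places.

1.0349

w1 = Cv₀ = (30, -22, -10)
w2 = Cw1 = (78, 280, -182)
Cw2 = (2694, -1114, -1228)
w2·Cw2 = 78·2694 + 280·(-1114) + (-182)·(-1228) = 121708; w2·w2 = 78·78 + 280·280 + (-182)·(-182) = 117608
λ ≈ 121708/117608 = 1.0349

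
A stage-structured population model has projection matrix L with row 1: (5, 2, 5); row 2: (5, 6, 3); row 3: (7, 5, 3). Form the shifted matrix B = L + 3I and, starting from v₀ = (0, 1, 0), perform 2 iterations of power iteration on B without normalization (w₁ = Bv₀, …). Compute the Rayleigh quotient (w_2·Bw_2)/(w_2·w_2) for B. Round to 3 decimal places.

B = L + 3I has rows (8, 2, 5); (5, 9, 3); (7, 5, 6)
w1 = Bv₀ = (8·0 + 2·1 + 5·0; 5·0 + 9·1 + 3·0; 7·0 + 5·1 + 6·0) = (2, 9, 5)
w2 = Bw1 = (8·2 + 2·9 + 5·5; 5·2 + 9·9 + 3·5; 7·2 + 5·9 + 6·5) = (59, 106, 89)
Bw2 = (1129, 1516, 1477)
w2·Bw2 = 358760; w2·w2 = 22638; μ ≈ 358760/22638 = 15.848

15.848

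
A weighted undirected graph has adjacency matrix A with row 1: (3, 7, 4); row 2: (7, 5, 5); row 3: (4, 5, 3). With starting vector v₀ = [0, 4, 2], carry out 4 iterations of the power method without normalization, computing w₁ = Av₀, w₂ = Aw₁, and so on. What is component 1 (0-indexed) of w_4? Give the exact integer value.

110036

w1 = Av₀ = (36, 30, 26)
w2 = Aw1 = (422, 532, 372)
w3 = Aw2 = (6478, 7474, 5464)
w4 = Aw3 = (93608, 110036, 79674)
The requested component of w4 is 110036.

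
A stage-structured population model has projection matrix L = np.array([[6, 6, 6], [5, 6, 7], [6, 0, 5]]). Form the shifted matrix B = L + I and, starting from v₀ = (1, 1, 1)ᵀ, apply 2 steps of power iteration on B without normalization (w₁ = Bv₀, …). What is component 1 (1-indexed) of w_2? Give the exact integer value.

B = L + I has rows (7, 6, 6); (5, 7, 7); (6, 0, 6)
w1 = Bv₀ = (7·1 + 6·1 + 6·1; 5·1 + 7·1 + 7·1; 6·1 + 0·1 + 6·1) = (19, 19, 12)
w2 = Bw1 = (7·19 + 6·19 + 6·12; 5·19 + 7·19 + 7·12; 6·19 + 0·19 + 6·12) = (319, 312, 186)
Requested component of w2: 319

319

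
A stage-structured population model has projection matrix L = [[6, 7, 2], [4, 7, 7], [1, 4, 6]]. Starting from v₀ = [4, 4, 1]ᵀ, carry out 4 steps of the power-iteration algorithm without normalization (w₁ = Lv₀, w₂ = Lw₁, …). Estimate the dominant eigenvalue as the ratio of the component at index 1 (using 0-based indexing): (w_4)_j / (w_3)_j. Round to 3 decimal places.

λ ≈ 14.711

w1 = Lv₀ = (54, 51, 26)
w2 = Lw1 = (733, 755, 414)
w3 = Lw2 = (10511, 11115, 6237)
w4 = Lw3 = (153345, 163508, 92393)
Ratio at component: 163508 / 11115 = 14.711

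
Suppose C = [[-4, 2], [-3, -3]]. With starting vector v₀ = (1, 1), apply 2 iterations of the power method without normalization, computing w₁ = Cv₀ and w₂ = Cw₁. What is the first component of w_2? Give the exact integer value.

-4

w1 = Cv₀ = ((-4)·1 + 2·1; (-3)·1 + (-3)·1) = (-2, -6)
w2 = Cw1 = ((-4)·(-2) + 2·(-6); (-3)·(-2) + (-3)·(-6)) = (-4, 24)
The requested component of w2 is -4.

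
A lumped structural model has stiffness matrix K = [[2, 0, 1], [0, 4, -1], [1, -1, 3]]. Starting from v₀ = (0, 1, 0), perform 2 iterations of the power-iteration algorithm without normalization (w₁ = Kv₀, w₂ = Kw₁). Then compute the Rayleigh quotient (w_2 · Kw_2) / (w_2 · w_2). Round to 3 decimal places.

4.593

w1 = Kv₀ = (2·0 + 0·1 + 1·0; 0·0 + 4·1 + (-1)·0; 1·0 + (-1)·1 + 3·0) = (0, 4, -1)
w2 = Kw1 = (2·0 + 0·4 + 1·(-1); 0·0 + 4·4 + (-1)·(-1); 1·0 + (-1)·4 + 3·(-1)) = (-1, 17, -7)
Kw2 = (-9, 75, -39)
w2·Kw2 = (-1)·(-9) + 17·75 + (-7)·(-39) = 1557; w2·w2 = (-1)·(-1) + 17·17 + (-7)·(-7) = 339
λ ≈ 1557/339 = 4.593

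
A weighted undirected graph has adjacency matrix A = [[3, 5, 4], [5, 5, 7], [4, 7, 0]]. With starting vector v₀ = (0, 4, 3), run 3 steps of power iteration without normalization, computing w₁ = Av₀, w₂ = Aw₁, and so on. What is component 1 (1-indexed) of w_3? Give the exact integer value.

w1 = Av₀ = (3·0 + 5·4 + 4·3; 5·0 + 5·4 + 7·3; 4·0 + 7·4 + 0·3) = (32, 41, 28)
w2 = Aw1 = (3·32 + 5·41 + 4·28; 5·32 + 5·41 + 7·28; 4·32 + 7·41 + 0·28) = (413, 561, 415)
w3 = Aw2 = (5704, 7775, 5579)
The requested component of w3 is 5704.

5704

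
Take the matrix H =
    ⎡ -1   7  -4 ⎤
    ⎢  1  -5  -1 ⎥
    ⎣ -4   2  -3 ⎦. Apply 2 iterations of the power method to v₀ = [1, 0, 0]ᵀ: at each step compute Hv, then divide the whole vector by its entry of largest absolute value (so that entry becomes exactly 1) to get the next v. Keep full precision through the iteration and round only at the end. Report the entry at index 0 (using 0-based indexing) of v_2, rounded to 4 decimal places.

1.0000

Hv0 = (-1.00000, 1.00000, -4.00000); divide by -4.00000 → v1 = (0.25000, -0.25000, 1.00000)
Hv1 = (-6.00000, 0.50000, -4.50000); divide by -6.00000 → v2 = (1.00000, -0.08333, 0.75000)
Requested entry of v2: 24/24 = 1.0000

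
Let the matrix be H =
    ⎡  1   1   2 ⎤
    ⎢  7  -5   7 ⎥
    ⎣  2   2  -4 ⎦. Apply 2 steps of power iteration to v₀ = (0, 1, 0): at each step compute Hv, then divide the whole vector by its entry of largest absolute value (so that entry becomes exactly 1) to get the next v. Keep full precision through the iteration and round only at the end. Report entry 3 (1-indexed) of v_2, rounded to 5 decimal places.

Hv0 = (1.000000, -5.000000, 2.000000); divide by -5.000000 → v1 = (-0.200000, 1.000000, -0.400000)
Hv1 = (0.000000, -9.200000, 3.200000); divide by -9.200000 → v2 = (0.000000, 1.000000, -0.347826)
Requested entry of v2: -16/46 = -0.34783

-0.34783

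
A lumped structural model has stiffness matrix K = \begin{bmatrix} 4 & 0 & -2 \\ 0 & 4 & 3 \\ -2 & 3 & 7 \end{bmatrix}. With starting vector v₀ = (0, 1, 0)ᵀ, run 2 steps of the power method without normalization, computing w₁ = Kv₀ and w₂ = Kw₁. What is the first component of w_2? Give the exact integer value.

w1 = Kv₀ = (0, 4, 3)
w2 = Kw1 = (-6, 25, 33)
The requested component of w2 is -6.

-6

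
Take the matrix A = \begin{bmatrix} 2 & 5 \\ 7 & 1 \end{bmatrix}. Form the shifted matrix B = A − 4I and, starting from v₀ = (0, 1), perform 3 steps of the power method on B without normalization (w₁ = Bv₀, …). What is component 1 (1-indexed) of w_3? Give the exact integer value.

270

B = A − 4I has rows (-2, 5); (7, -3)
w1 = Bv₀ = (5, -3)
w2 = Bw1 = (-25, 44)
w3 = Bw2 = (270, -307)
Requested component of w3: 270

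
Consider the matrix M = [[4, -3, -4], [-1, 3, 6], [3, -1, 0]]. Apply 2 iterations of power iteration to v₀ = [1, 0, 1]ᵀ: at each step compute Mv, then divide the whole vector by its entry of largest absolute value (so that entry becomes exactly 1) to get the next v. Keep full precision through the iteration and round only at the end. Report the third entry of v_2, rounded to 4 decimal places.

-0.1515

Mv0 = (0.00000, 5.00000, 3.00000); divide by 5.00000 → v1 = (0.00000, 1.00000, 0.60000)
Mv1 = (-5.40000, 6.60000, -1.00000); divide by 6.60000 → v2 = (-0.81818, 1.00000, -0.15152)
Requested entry of v2: -5/33 = -0.1515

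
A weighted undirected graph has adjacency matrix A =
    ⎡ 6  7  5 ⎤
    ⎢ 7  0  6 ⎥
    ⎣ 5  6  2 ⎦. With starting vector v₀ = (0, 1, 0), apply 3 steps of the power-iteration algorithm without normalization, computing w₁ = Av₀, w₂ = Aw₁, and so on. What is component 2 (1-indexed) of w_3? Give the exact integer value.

786

w1 = Av₀ = (7, 0, 6)
w2 = Aw1 = (72, 85, 47)
w3 = Aw2 = (1262, 786, 964)
The requested component of w3 is 786.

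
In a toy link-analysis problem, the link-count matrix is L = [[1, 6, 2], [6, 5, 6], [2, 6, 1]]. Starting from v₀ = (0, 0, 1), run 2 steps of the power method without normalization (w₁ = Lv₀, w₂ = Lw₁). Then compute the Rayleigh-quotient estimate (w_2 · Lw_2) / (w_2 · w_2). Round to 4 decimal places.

w1 = Lv₀ = (1·0 + 6·0 + 2·1; 6·0 + 5·0 + 6·1; 2·0 + 6·0 + 1·1) = (2, 6, 1)
w2 = Lw1 = (1·2 + 6·6 + 2·1; 6·2 + 5·6 + 6·1; 2·2 + 6·6 + 1·1) = (40, 48, 41)
Lw2 = (410, 726, 409)
w2·Lw2 = 40·410 + 48·726 + 41·409 = 68017; w2·w2 = 40·40 + 48·48 + 41·41 = 5585
λ ≈ 68017/5585 = 12.1785

λ ≈ 12.1785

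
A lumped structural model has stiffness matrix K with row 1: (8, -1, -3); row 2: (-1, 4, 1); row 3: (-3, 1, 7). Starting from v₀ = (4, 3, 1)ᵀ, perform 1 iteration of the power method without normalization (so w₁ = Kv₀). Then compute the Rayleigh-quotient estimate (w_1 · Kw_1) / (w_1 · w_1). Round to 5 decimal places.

w1 = Kv₀ = (26, 9, -2)
Kw1 = (205, 8, -83)
w1·Kw1 = 26·205 + 9·8 + (-2)·(-83) = 5568; w1·w1 = 26·26 + 9·9 + (-2)·(-2) = 761
λ ≈ 5568/761 = 7.31669

λ ≈ 7.31669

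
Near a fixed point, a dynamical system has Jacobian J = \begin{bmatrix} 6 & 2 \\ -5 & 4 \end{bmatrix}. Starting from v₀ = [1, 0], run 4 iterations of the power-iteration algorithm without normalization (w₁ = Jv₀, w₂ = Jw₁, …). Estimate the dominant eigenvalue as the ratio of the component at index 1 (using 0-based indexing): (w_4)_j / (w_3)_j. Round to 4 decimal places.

w1 = Jv₀ = (6·1 + 2·0; (-5)·1 + 4·0) = (6, -5)
w2 = Jw1 = (6·6 + 2·(-5); (-5)·6 + 4·(-5)) = (26, -50)
w3 = Jw2 = (56, -330)
w4 = Jw3 = (-324, -1600)
Ratio at component: -1600 / -330 = 4.8485

4.8485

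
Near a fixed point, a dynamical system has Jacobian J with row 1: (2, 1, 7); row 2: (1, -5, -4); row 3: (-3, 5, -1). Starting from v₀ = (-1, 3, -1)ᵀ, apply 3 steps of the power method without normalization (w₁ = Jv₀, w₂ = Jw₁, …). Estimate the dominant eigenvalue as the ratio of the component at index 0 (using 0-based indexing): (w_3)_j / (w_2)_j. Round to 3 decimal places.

w1 = Jv₀ = (2·(-1) + 1·3 + 7·(-1); 1·(-1) + (-5)·3 + (-4)·(-1); (-3)·(-1) + 5·3 + (-1)·(-1)) = (-6, -12, 19)
w2 = Jw1 = (2·(-6) + 1·(-12) + 7·19; 1·(-6) + (-5)·(-12) + (-4)·19; (-3)·(-6) + 5·(-12) + (-1)·19) = (109, -22, -61)
w3 = Jw2 = (-231, 463, -376)
Ratio at component: -231 / 109 = -2.119

λ ≈ -2.119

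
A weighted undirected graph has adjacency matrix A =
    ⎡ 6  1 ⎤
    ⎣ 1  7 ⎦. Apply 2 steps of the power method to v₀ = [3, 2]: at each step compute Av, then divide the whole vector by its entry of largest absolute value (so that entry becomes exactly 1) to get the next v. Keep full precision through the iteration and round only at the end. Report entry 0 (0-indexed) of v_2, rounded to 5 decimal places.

Av0 = (20.000000, 17.000000); divide by 20.000000 → v1 = (1.000000, 0.850000)
Av1 = (6.850000, 6.950000); divide by 6.950000 → v2 = (0.985612, 1.000000)
Requested entry of v2: 137/139 = 0.98561

0.98561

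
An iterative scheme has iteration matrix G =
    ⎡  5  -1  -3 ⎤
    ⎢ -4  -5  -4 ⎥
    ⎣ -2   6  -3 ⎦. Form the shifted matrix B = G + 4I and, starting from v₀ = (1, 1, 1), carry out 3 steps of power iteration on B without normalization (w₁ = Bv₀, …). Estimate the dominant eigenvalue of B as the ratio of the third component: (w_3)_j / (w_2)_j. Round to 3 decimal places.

5.475

B = G + 4I has rows (9, -1, -3); (-4, -1, -4); (-2, 6, 1)
w1 = Bv₀ = (9·1 + (-1)·1 + (-3)·1; (-4)·1 + (-1)·1 + (-4)·1; (-2)·1 + 6·1 + 1·1) = (5, -9, 5)
w2 = Bw1 = (9·5 + (-1)·(-9) + (-3)·5; (-4)·5 + (-1)·(-9) + (-4)·5; (-2)·5 + 6·(-9) + 1·5) = (39, -31, -59)
w3 = Bw2 = (559, 111, -323)
Ratio: -323/-59 = 5.475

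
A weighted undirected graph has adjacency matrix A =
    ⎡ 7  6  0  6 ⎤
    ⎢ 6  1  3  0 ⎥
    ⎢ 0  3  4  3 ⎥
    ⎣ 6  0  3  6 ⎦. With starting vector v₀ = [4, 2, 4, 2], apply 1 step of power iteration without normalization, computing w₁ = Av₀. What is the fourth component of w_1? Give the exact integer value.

48

w1 = Av₀ = (7·4 + 6·2 + 0·4 + 6·2; 6·4 + 1·2 + 3·4 + 0·2; 0·4 + 3·2 + 4·4 + 3·2; 6·4 + 0·2 + 3·4 + 6·2) = (52, 38, 28, 48)
The requested component of w1 is 48.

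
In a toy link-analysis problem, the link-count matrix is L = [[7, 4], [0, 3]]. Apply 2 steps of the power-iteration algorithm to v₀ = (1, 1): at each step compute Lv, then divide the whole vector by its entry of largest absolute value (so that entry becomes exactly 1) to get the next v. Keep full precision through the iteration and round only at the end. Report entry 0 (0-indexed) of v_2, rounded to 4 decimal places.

Lv0 = (11.00000, 3.00000); divide by 11.00000 → v1 = (1.00000, 0.27273)
Lv1 = (8.09091, 0.81818); divide by 8.09091 → v2 = (1.00000, 0.10112)
Requested entry of v2: 89/89 = 1.0000

1.0000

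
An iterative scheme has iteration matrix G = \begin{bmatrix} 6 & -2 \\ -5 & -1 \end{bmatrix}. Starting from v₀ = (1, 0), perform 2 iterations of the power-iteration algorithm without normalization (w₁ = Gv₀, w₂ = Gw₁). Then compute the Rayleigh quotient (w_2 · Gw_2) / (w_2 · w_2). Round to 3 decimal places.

w1 = Gv₀ = (6·1 + (-2)·0; (-5)·1 + (-1)·0) = (6, -5)
w2 = Gw1 = (6·6 + (-2)·(-5); (-5)·6 + (-1)·(-5)) = (46, -25)
Gw2 = (326, -205)
w2·Gw2 = 46·326 + (-25)·(-205) = 20121; w2·w2 = 46·46 + (-25)·(-25) = 2741
λ ≈ 20121/2741 = 7.341

λ ≈ 7.341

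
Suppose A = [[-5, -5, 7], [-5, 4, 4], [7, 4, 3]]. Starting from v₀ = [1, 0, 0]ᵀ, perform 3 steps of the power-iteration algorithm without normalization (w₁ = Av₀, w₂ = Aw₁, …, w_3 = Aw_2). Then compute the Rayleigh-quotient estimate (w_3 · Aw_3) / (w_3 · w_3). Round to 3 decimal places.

w1 = Av₀ = (-5, -5, 7)
w2 = Aw1 = (99, 33, -34)
w3 = Aw2 = (-898, -499, 723)
Aw3 = (12046, 5386, -6113)
w3·Aw3 = (-898)·12046 + (-499)·5386 + 723·(-6113) = -17924621; w3·w3 = (-898)·(-898) + (-499)·(-499) + 723·723 = 1578134
λ ≈ -17924621/1578134 = -11.358

-11.358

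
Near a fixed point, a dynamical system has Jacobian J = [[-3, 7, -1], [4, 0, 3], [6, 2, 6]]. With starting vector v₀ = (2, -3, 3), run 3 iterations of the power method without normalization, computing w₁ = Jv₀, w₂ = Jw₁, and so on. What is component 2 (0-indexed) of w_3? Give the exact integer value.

w1 = Jv₀ = (-30, 17, 24)
w2 = Jw1 = (185, -48, -2)
w3 = Jw2 = (-889, 734, 1002)
The requested component of w3 is 1002.

1002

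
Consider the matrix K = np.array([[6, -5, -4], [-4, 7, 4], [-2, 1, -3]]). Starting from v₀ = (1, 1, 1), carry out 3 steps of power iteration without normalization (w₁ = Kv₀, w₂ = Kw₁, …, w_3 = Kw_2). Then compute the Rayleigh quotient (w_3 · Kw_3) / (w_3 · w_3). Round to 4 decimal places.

w1 = Kv₀ = (-3, 7, -4)
w2 = Kw1 = (-37, 45, 25)
w3 = Kw2 = (-547, 563, 44)
Kw3 = (-6273, 6305, 1525)
w3·Kw3 = (-547)·(-6273) + 563·6305 + 44·1525 = 7048146; w3·w3 = (-547)·(-547) + 563·563 + 44·44 = 618114
λ ≈ 7048146/618114 = 11.4027

11.4027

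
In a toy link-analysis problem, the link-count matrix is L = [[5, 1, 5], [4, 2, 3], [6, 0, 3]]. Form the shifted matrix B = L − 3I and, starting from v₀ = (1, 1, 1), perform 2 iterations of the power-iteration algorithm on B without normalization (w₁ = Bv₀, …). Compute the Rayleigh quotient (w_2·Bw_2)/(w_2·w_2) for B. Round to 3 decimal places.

μ ≈ 7.014

B = L − 3I has rows (2, 1, 5); (4, -1, 3); (6, 0, 0)
w1 = Bv₀ = (2·1 + 1·1 + 5·1; 4·1 + (-1)·1 + 3·1; 6·1 + 0·1 + 0·1) = (8, 6, 6)
w2 = Bw1 = (2·8 + 1·6 + 5·6; 4·8 + (-1)·6 + 3·6; 6·8 + 0·6 + 0·6) = (52, 44, 48)
Bw2 = (388, 308, 312)
w2·Bw2 = 48704; w2·w2 = 6944; μ ≈ 48704/6944 = 7.014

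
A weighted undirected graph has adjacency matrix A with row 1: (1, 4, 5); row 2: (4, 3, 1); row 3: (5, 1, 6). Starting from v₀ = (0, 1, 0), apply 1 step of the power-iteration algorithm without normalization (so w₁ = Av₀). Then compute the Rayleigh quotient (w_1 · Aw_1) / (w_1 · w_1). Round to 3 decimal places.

w1 = Av₀ = (1·0 + 4·1 + 5·0; 4·0 + 3·1 + 1·0; 5·0 + 1·1 + 6·0) = (4, 3, 1)
Aw1 = (21, 26, 29)
w1·Aw1 = 4·21 + 3·26 + 1·29 = 191; w1·w1 = 4·4 + 3·3 + 1·1 = 26
λ ≈ 191/26 = 7.346

7.346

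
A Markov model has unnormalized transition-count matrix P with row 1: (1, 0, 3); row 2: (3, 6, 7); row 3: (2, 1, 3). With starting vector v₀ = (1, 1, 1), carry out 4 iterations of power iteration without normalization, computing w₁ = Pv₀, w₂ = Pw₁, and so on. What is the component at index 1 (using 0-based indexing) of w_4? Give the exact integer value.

10244

w1 = Pv₀ = (1·1 + 0·1 + 3·1; 3·1 + 6·1 + 7·1; 2·1 + 1·1 + 3·1) = (4, 16, 6)
w2 = Pw1 = (1·4 + 0·16 + 3·6; 3·4 + 6·16 + 7·6; 2·4 + 1·16 + 3·6) = (22, 150, 42)
w3 = Pw2 = (148, 1260, 320)
w4 = Pw3 = (1108, 10244, 2516)
The requested component of w4 is 10244.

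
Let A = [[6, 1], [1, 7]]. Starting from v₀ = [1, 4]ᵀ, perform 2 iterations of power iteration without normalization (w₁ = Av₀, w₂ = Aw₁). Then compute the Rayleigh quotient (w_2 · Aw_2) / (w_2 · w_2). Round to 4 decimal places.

λ ≈ 7.5628

w1 = Av₀ = (10, 29)
w2 = Aw1 = (89, 213)
Aw2 = (747, 1580)
w2·Aw2 = 89·747 + 213·1580 = 403023; w2·w2 = 89·89 + 213·213 = 53290
λ ≈ 403023/53290 = 7.5628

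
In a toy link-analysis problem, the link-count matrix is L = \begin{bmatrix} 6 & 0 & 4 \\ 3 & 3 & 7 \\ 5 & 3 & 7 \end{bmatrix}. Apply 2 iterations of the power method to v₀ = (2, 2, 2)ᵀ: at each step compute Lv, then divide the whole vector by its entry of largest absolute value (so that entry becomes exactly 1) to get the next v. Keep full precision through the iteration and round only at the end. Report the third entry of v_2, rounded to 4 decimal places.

Lv0 = (20.00000, 26.00000, 30.00000); divide by 30.00000 → v1 = (0.66667, 0.86667, 1.00000)
Lv1 = (8.00000, 11.60000, 12.93333); divide by 12.93333 → v2 = (0.61856, 0.89691, 1.00000)
Requested entry of v2: 388/388 = 1.0000

1.0000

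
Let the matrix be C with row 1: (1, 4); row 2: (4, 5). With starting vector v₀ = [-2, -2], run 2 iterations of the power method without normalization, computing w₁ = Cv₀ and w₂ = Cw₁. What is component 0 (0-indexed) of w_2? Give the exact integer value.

w1 = Cv₀ = (-10, -18)
w2 = Cw1 = (-82, -130)
The requested component of w2 is -82.

-82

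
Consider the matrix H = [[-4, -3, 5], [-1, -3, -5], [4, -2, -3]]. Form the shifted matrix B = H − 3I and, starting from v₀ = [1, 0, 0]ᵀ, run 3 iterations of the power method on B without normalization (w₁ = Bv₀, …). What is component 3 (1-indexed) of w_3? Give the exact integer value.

602

B = H − 3I has rows (-7, -3, 5); (-1, -6, -5); (4, -2, -6)
w1 = Bv₀ = (-7, -1, 4)
w2 = Bw1 = (72, -7, -50)
w3 = Bw2 = (-733, 220, 602)
Requested component of w3: 602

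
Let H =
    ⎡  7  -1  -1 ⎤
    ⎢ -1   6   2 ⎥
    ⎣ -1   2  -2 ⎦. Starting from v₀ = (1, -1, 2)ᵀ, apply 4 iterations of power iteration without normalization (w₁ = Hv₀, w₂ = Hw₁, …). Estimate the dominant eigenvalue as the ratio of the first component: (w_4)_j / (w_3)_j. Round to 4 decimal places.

8.0200

w1 = Hv₀ = (7·1 + (-1)·(-1) + (-1)·2; (-1)·1 + 6·(-1) + 2·2; (-1)·1 + 2·(-1) + (-2)·2) = (6, -3, -7)
w2 = Hw1 = (7·6 + (-1)·(-3) + (-1)·(-7); (-1)·6 + 6·(-3) + 2·(-7); (-1)·6 + 2·(-3) + (-2)·(-7)) = (52, -38, 2)
w3 = Hw2 = (400, -276, -132)
w4 = Hw3 = (3208, -2320, -688)
Ratio at component: 3208 / 400 = 8.0200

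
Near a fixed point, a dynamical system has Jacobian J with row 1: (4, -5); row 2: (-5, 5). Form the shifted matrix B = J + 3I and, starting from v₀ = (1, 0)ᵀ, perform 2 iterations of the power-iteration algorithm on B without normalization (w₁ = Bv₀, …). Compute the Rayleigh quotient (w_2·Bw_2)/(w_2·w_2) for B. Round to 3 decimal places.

μ ≈ 12.506

B = J + 3I has rows (7, -5); (-5, 8)
w1 = Bv₀ = (7, -5)
w2 = Bw1 = (74, -75)
Bw2 = (893, -970)
w2·Bw2 = 138832; w2·w2 = 11101; μ ≈ 138832/11101 = 12.506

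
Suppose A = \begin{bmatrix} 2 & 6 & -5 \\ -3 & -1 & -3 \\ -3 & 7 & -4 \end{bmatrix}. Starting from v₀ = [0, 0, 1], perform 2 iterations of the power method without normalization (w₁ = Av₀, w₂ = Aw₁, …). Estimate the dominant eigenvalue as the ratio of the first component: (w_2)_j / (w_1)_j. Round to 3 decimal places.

λ ≈ 1.600

w1 = Av₀ = (2·0 + 6·0 + (-5)·1; (-3)·0 + (-1)·0 + (-3)·1; (-3)·0 + 7·0 + (-4)·1) = (-5, -3, -4)
w2 = Aw1 = (2·(-5) + 6·(-3) + (-5)·(-4); (-3)·(-5) + (-1)·(-3) + (-3)·(-4); (-3)·(-5) + 7·(-3) + (-4)·(-4)) = (-8, 30, 10)
Ratio at component: -8 / -5 = 1.600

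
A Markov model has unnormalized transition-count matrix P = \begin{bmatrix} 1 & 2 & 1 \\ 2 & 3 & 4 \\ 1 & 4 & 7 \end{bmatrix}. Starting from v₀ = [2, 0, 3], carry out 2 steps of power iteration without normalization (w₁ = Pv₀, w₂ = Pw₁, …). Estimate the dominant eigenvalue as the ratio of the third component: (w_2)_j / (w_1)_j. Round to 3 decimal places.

w1 = Pv₀ = (1·2 + 2·0 + 1·3; 2·2 + 3·0 + 4·3; 1·2 + 4·0 + 7·3) = (5, 16, 23)
w2 = Pw1 = (1·5 + 2·16 + 1·23; 2·5 + 3·16 + 4·23; 1·5 + 4·16 + 7·23) = (60, 150, 230)
Ratio at component: 230 / 23 = 10.000

λ ≈ 10.000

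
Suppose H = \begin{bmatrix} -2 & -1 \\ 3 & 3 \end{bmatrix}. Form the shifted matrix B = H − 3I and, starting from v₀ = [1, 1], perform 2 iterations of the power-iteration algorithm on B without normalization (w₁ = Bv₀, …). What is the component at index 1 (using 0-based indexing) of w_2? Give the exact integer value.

-18

B = H − 3I has rows (-5, -1); (3, 0)
w1 = Bv₀ = (-6, 3)
w2 = Bw1 = (27, -18)
Requested component of w2: -18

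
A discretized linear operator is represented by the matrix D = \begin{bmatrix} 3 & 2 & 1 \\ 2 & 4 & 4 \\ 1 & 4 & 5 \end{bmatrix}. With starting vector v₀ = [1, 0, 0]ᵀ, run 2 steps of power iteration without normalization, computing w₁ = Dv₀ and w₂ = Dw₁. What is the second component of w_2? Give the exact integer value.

18

w1 = Dv₀ = (3·1 + 2·0 + 1·0; 2·1 + 4·0 + 4·0; 1·1 + 4·0 + 5·0) = (3, 2, 1)
w2 = Dw1 = (3·3 + 2·2 + 1·1; 2·3 + 4·2 + 4·1; 1·3 + 4·2 + 5·1) = (14, 18, 16)
The requested component of w2 is 18.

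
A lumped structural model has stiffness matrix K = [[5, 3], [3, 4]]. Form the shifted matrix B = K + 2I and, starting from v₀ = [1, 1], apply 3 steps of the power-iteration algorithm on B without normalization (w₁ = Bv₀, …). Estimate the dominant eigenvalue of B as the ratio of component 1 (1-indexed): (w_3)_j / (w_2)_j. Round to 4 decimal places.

μ ≈ 9.5979

B = K + 2I has rows (7, 3); (3, 6)
w1 = Bv₀ = (7·1 + 3·1; 3·1 + 6·1) = (10, 9)
w2 = Bw1 = (7·10 + 3·9; 3·10 + 6·9) = (97, 84)
w3 = Bw2 = (931, 795)
Ratio: 931/97 = 9.5979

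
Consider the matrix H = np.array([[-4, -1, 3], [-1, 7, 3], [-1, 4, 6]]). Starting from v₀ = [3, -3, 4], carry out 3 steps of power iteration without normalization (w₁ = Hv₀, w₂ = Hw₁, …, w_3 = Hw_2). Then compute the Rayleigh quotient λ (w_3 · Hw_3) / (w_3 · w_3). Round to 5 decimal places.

λ ≈ 9.62353

w1 = Hv₀ = ((-4)·3 + (-1)·(-3) + 3·4; (-1)·3 + 7·(-3) + 3·4; (-1)·3 + 4·(-3) + 6·4) = (3, -12, 9)
w2 = Hw1 = ((-4)·3 + (-1)·(-12) + 3·9; (-1)·3 + 7·(-12) + 3·9; (-1)·3 + 4·(-12) + 6·9) = (27, -60, 3)
w3 = Hw2 = (-39, -438, -249)
Hw3 = (-153, -3774, -3207)
w3·Hw3 = (-39)·(-153) + (-438)·(-3774) + (-249)·(-3207) = 2457522; w3·w3 = (-39)·(-39) + (-438)·(-438) + (-249)·(-249) = 255366
λ ≈ 2457522/255366 = 9.62353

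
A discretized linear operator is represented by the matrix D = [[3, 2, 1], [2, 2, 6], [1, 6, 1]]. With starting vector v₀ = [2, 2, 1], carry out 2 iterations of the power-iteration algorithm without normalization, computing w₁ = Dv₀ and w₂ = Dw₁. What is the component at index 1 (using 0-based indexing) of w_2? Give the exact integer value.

w1 = Dv₀ = (3·2 + 2·2 + 1·1; 2·2 + 2·2 + 6·1; 1·2 + 6·2 + 1·1) = (11, 14, 15)
w2 = Dw1 = (3·11 + 2·14 + 1·15; 2·11 + 2·14 + 6·15; 1·11 + 6·14 + 1·15) = (76, 140, 110)
The requested component of w2 is 140.

140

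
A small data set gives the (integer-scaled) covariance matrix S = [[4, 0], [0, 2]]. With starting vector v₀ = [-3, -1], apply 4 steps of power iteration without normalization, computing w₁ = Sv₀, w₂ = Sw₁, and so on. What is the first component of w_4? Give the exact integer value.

w1 = Sv₀ = (4·(-3) + 0·(-1); 0·(-3) + 2·(-1)) = (-12, -2)
w2 = Sw1 = (4·(-12) + 0·(-2); 0·(-12) + 2·(-2)) = (-48, -4)
w3 = Sw2 = (-192, -8)
w4 = Sw3 = (-768, -16)
The requested component of w4 is -768.

-768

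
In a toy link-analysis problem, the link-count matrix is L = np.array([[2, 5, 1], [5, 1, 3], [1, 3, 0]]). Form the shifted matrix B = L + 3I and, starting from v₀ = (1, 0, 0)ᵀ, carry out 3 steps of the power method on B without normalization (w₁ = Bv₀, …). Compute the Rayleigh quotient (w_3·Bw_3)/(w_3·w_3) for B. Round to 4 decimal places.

10.5572

B = L + 3I has rows (5, 5, 1); (5, 4, 3); (1, 3, 3)
w1 = Bv₀ = (5, 5, 1)
w2 = Bw1 = (51, 48, 23)
w3 = Bw2 = (518, 516, 264)
Bw3 = (5434, 5446, 2858)
w3·Bw3 = 6379460; w3·w3 = 604276; μ ≈ 6379460/604276 = 10.5572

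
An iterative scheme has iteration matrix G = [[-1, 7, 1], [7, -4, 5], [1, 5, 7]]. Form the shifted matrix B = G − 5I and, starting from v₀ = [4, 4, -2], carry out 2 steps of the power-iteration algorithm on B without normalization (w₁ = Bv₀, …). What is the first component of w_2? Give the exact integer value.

B = G − 5I has rows (-6, 7, 1); (7, -9, 5); (1, 5, 2)
w1 = Bv₀ = ((-6)·4 + 7·4 + 1·(-2); 7·4 + (-9)·4 + 5·(-2); 1·4 + 5·4 + 2·(-2)) = (2, -18, 20)
w2 = Bw1 = ((-6)·2 + 7·(-18) + 1·20; 7·2 + (-9)·(-18) + 5·20; 1·2 + 5·(-18) + 2·20) = (-118, 276, -48)
Requested component of w2: -118

-118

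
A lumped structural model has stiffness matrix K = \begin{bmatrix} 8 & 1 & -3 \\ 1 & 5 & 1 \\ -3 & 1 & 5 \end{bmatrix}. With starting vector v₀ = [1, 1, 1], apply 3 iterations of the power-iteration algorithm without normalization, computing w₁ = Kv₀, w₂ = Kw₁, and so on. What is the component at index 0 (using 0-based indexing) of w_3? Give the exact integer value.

w1 = Kv₀ = (8·1 + 1·1 + (-3)·1; 1·1 + 5·1 + 1·1; (-3)·1 + 1·1 + 5·1) = (6, 7, 3)
w2 = Kw1 = (8·6 + 1·7 + (-3)·3; 1·6 + 5·7 + 1·3; (-3)·6 + 1·7 + 5·3) = (46, 44, 4)
w3 = Kw2 = (400, 270, -74)
The requested component of w3 is 400.

400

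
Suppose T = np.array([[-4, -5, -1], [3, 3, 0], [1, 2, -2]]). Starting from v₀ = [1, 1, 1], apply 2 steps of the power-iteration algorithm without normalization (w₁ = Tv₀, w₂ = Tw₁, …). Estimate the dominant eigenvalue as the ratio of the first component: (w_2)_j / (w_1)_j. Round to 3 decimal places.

w1 = Tv₀ = (-10, 6, 1)
w2 = Tw1 = (9, -12, 0)
Ratio at component: 9 / -10 = -0.900

-0.900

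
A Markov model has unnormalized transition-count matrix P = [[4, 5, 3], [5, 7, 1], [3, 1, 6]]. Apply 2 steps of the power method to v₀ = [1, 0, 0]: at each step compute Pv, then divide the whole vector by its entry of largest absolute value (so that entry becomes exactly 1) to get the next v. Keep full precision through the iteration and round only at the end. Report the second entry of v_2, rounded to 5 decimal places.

Pv0 = (4.000000, 5.000000, 3.000000); divide by 5.000000 → v1 = (0.800000, 1.000000, 0.600000)
Pv1 = (10.000000, 11.600000, 7.000000); divide by 11.600000 → v2 = (0.862069, 1.000000, 0.603448)
Requested entry of v2: 58/58 = 1.00000

1.00000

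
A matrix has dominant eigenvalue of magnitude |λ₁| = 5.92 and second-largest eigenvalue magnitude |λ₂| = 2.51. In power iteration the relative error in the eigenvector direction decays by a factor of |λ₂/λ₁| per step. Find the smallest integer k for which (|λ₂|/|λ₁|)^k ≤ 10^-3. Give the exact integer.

9

|λ₂/λ₁| = 2.51/5.92 = 0.42399
Need k ≥ ln(10^-3) / ln(0.42399) = -6.9078 / -0.8581 ≈ 8.050
Smallest integer k satisfying the bound: 9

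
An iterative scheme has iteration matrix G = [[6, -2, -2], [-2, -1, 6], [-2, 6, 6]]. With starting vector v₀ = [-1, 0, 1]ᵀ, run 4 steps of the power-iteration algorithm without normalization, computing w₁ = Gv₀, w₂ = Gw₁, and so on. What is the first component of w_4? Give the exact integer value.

-8784

w1 = Gv₀ = (6·(-1) + (-2)·0 + (-2)·1; (-2)·(-1) + (-1)·0 + 6·1; (-2)·(-1) + 6·0 + 6·1) = (-8, 8, 8)
w2 = Gw1 = (6·(-8) + (-2)·8 + (-2)·8; (-2)·(-8) + (-1)·8 + 6·8; (-2)·(-8) + 6·8 + 6·8) = (-80, 56, 112)
w3 = Gw2 = (-816, 776, 1168)
w4 = Gw3 = (-8784, 7864, 13296)
The requested component of w4 is -8784.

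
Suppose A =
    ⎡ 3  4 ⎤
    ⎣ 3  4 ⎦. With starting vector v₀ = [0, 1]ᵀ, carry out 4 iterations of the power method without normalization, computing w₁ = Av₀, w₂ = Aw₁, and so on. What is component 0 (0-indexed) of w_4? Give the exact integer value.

w1 = Av₀ = (3·0 + 4·1; 3·0 + 4·1) = (4, 4)
w2 = Aw1 = (3·4 + 4·4; 3·4 + 4·4) = (28, 28)
w3 = Aw2 = (196, 196)
w4 = Aw3 = (1372, 1372)
The requested component of w4 is 1372.

1372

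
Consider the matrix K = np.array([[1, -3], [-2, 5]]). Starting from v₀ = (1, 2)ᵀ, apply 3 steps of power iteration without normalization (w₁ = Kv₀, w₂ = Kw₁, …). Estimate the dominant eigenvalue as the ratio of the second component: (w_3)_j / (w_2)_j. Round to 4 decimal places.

6.1600

w1 = Kv₀ = (-5, 8)
w2 = Kw1 = (-29, 50)
w3 = Kw2 = (-179, 308)
Ratio at component: 308 / 50 = 6.1600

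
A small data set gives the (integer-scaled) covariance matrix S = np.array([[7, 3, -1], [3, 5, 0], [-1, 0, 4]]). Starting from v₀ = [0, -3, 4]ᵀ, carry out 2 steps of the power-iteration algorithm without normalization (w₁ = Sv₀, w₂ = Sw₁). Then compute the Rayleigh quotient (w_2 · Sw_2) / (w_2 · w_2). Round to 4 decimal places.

w1 = Sv₀ = (-13, -15, 16)
w2 = Sw1 = (-152, -114, 77)
Sw2 = (-1483, -1026, 460)
w2·Sw2 = (-152)·(-1483) + (-114)·(-1026) + 77·460 = 377800; w2·w2 = (-152)·(-152) + (-114)·(-114) + 77·77 = 42029
λ ≈ 377800/42029 = 8.9890

λ ≈ 8.9890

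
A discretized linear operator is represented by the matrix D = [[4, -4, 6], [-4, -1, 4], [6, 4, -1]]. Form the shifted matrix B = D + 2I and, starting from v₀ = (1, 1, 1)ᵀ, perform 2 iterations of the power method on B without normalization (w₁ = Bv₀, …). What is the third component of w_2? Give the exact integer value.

63

B = D + 2I has rows (6, -4, 6); (-4, 1, 4); (6, 4, 1)
w1 = Bv₀ = (6·1 + (-4)·1 + 6·1; (-4)·1 + 1·1 + 4·1; 6·1 + 4·1 + 1·1) = (8, 1, 11)
w2 = Bw1 = (6·8 + (-4)·1 + 6·11; (-4)·8 + 1·1 + 4·11; 6·8 + 4·1 + 1·11) = (110, 13, 63)
Requested component of w2: 63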